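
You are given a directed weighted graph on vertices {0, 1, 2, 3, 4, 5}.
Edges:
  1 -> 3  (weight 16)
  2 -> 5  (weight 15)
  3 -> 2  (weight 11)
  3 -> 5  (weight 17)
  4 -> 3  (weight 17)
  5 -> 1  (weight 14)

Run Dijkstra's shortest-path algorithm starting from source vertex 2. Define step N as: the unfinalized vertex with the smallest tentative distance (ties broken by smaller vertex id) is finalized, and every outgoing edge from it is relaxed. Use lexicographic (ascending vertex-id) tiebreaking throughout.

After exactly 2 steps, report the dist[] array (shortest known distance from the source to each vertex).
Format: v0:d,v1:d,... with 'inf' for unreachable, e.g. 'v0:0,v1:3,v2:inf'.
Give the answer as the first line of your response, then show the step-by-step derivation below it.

v0:inf,v1:29,v2:0,v3:inf,v4:inf,v5:15

step 1: dist = v0:inf,v1:inf,v2:0,v3:inf,v4:inf,v5:15
step 2: dist = v0:inf,v1:29,v2:0,v3:inf,v4:inf,v5:15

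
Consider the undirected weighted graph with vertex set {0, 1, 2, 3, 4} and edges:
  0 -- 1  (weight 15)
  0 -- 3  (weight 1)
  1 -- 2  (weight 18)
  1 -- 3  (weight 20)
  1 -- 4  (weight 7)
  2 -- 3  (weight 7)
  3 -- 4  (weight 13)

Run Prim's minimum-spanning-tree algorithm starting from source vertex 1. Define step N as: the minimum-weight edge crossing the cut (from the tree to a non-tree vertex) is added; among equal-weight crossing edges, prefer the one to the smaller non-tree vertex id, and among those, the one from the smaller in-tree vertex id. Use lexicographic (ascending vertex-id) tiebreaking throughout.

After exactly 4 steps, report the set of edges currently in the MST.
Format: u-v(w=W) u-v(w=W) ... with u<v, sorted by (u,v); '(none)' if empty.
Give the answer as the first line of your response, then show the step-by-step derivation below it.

0-3(w=1) 1-4(w=7) 2-3(w=7) 3-4(w=13)

step 1: add edge 1-4 (w=7); MST = {1-4(w=7)}
step 2: add edge 3-4 (w=13); MST = {1-4(w=7) 3-4(w=13)}
step 3: add edge 0-3 (w=1); MST = {0-3(w=1) 1-4(w=7) 3-4(w=13)}
step 4: add edge 2-3 (w=7); MST = {0-3(w=1) 1-4(w=7) 2-3(w=7) 3-4(w=13)}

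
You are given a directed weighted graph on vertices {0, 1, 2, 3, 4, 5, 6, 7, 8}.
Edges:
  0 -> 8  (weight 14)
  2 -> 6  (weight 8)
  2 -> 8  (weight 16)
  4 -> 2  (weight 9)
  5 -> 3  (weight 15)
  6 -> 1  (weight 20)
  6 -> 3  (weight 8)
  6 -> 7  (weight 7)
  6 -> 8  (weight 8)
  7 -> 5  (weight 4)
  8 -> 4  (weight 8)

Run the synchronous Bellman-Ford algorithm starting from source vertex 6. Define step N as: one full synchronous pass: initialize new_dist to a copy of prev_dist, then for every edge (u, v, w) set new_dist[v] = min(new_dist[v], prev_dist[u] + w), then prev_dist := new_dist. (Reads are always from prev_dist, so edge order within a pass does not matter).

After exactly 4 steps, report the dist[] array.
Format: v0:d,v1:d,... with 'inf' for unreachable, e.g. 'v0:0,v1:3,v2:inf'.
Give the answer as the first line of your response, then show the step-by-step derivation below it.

v0:inf,v1:20,v2:25,v3:8,v4:16,v5:11,v6:0,v7:7,v8:8

step 1: dist = v0:inf,v1:20,v2:inf,v3:8,v4:inf,v5:inf,v6:0,v7:7,v8:8
step 2: dist = v0:inf,v1:20,v2:inf,v3:8,v4:16,v5:11,v6:0,v7:7,v8:8
step 3: dist = v0:inf,v1:20,v2:25,v3:8,v4:16,v5:11,v6:0,v7:7,v8:8
step 4: dist = v0:inf,v1:20,v2:25,v3:8,v4:16,v5:11,v6:0,v7:7,v8:8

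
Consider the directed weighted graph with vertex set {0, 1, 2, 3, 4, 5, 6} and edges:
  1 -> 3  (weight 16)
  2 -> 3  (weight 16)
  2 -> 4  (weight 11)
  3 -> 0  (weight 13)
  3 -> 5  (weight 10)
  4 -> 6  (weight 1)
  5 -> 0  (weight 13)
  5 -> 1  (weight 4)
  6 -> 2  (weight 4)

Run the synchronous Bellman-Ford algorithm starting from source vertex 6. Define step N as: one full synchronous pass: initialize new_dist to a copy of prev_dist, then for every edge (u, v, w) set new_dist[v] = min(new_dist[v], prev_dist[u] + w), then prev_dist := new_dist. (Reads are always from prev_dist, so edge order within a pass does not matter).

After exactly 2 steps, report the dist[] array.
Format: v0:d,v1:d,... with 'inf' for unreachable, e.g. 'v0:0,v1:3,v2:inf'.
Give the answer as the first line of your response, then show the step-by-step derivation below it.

v0:inf,v1:inf,v2:4,v3:20,v4:15,v5:inf,v6:0

step 1: dist = v0:inf,v1:inf,v2:4,v3:inf,v4:inf,v5:inf,v6:0
step 2: dist = v0:inf,v1:inf,v2:4,v3:20,v4:15,v5:inf,v6:0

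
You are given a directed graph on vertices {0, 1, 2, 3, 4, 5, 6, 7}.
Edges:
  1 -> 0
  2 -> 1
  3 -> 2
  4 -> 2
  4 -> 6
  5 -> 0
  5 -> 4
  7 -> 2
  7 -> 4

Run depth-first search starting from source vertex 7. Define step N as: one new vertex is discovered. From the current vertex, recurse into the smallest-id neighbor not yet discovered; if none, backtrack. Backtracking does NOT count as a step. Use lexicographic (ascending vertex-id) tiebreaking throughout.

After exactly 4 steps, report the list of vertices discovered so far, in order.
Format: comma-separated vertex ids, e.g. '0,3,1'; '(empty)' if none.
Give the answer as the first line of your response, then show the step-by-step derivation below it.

7,2,1,0

step 1: discover 7; path=7; order=7
step 2: discover 2; path=7>2; order=7,2
step 3: discover 1; path=7>2>1; order=7,2,1
step 4: discover 0; path=7>2>1>0; order=7,2,1,0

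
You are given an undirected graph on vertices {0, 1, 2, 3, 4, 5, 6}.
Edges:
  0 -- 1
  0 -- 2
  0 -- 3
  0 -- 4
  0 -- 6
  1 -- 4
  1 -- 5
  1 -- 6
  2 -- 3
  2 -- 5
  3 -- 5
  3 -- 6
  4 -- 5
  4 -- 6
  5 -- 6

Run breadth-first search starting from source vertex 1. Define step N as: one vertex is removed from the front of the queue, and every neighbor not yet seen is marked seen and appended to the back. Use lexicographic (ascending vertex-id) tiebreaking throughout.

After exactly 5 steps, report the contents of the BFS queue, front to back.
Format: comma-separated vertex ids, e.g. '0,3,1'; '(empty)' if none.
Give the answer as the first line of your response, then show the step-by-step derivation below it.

2,3

step 1: dequeue 1; queue=[0,4,5,6]; order=1
step 2: dequeue 0; queue=[4,5,6,2,3]; order=1,0
step 3: dequeue 4; queue=[5,6,2,3]; order=1,0,4
step 4: dequeue 5; queue=[6,2,3]; order=1,0,4,5
step 5: dequeue 6; queue=[2,3]; order=1,0,4,5,6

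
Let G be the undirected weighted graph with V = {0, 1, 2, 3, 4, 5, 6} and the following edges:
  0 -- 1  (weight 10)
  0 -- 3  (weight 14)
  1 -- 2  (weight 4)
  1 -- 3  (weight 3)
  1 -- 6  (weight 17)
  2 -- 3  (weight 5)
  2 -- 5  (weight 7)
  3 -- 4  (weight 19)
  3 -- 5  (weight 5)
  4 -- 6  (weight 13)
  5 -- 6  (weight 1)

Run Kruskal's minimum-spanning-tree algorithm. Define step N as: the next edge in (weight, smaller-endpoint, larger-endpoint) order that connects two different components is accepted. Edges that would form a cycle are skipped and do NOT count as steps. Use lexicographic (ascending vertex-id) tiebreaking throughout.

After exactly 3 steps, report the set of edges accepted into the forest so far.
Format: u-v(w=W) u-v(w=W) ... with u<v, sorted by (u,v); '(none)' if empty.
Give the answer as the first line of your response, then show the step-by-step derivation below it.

1-2(w=4) 1-3(w=3) 5-6(w=1)

step 1: add edge 5-6 (w=1); MST = {5-6(w=1)}
step 2: add edge 1-3 (w=3); MST = {1-3(w=3) 5-6(w=1)}
step 3: add edge 1-2 (w=4); MST = {1-2(w=4) 1-3(w=3) 5-6(w=1)}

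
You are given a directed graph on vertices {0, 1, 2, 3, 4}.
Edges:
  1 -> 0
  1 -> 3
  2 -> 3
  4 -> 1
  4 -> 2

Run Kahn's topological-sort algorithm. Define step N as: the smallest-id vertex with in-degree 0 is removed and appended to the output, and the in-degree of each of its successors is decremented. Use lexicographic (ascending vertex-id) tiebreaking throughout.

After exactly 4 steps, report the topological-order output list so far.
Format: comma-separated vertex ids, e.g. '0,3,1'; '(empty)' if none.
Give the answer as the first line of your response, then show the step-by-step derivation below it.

4,1,0,2

step 1: output 4; order=[4]; indeg=(1,0,0,2,0)
step 2: output 1; order=[4,1]; indeg=(0,0,0,1,0)
step 3: output 0; order=[4,1,0]; indeg=(0,0,0,1,0)
step 4: output 2; order=[4,1,0,2]; indeg=(0,0,0,0,0)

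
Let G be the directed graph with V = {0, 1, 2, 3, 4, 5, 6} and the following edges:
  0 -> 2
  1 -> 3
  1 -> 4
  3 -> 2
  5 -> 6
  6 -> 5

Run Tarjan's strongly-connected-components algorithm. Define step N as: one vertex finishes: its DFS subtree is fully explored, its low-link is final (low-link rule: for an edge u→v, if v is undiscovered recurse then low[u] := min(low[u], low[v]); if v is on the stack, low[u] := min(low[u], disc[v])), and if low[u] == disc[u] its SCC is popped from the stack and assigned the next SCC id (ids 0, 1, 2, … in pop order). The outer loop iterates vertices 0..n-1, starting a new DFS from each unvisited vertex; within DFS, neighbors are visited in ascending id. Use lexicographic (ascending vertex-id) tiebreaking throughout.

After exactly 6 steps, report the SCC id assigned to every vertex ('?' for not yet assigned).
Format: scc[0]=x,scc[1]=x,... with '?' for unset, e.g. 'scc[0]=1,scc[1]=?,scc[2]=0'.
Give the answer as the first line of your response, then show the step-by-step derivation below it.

scc[0]=1,scc[1]=4,scc[2]=0,scc[3]=2,scc[4]=3,scc[5]=?,scc[6]=?

step 1: low=(low[0]=0,low[1]=?,low[2]=1,low[3]=?,low[4]=?,low[5]=?,low[6]=?); scc=(scc[0]=?,scc[1]=?,scc[2]=0,scc[3]=?,scc[4]=?,scc[5]=?,scc[6]=?)
step 2: low=(low[0]=0,low[1]=?,low[2]=1,low[3]=?,low[4]=?,low[5]=?,low[6]=?); scc=(scc[0]=1,scc[1]=?,scc[2]=0,scc[3]=?,scc[4]=?,scc[5]=?,scc[6]=?)
step 3: low=(low[0]=0,low[1]=2,low[2]=1,low[3]=3,low[4]=?,low[5]=?,low[6]=?); scc=(scc[0]=1,scc[1]=?,scc[2]=0,scc[3]=2,scc[4]=?,scc[5]=?,scc[6]=?)
step 4: low=(low[0]=0,low[1]=2,low[2]=1,low[3]=3,low[4]=4,low[5]=?,low[6]=?); scc=(scc[0]=1,scc[1]=?,scc[2]=0,scc[3]=2,scc[4]=3,scc[5]=?,scc[6]=?)
step 5: low=(low[0]=0,low[1]=2,low[2]=1,low[3]=3,low[4]=4,low[5]=?,low[6]=?); scc=(scc[0]=1,scc[1]=4,scc[2]=0,scc[3]=2,scc[4]=3,scc[5]=?,scc[6]=?)
step 6: low=(low[0]=0,low[1]=2,low[2]=1,low[3]=3,low[4]=4,low[5]=5,low[6]=5); scc=(scc[0]=1,scc[1]=4,scc[2]=0,scc[3]=2,scc[4]=3,scc[5]=?,scc[6]=?)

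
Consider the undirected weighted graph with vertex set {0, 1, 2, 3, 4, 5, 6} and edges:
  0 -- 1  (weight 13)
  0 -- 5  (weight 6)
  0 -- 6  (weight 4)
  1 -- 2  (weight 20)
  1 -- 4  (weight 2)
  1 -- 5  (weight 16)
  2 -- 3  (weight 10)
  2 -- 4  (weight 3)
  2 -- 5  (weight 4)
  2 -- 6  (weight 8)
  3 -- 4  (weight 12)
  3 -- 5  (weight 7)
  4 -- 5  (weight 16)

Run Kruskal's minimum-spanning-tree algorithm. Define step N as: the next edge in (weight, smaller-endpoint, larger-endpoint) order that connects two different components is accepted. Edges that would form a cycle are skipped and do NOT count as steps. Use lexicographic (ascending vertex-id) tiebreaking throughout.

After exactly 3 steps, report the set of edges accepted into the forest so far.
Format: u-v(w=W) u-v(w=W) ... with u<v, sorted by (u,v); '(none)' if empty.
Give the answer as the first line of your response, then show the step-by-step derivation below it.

0-6(w=4) 1-4(w=2) 2-4(w=3)

step 1: add edge 1-4 (w=2); MST = {1-4(w=2)}
step 2: add edge 2-4 (w=3); MST = {1-4(w=2) 2-4(w=3)}
step 3: add edge 0-6 (w=4); MST = {0-6(w=4) 1-4(w=2) 2-4(w=3)}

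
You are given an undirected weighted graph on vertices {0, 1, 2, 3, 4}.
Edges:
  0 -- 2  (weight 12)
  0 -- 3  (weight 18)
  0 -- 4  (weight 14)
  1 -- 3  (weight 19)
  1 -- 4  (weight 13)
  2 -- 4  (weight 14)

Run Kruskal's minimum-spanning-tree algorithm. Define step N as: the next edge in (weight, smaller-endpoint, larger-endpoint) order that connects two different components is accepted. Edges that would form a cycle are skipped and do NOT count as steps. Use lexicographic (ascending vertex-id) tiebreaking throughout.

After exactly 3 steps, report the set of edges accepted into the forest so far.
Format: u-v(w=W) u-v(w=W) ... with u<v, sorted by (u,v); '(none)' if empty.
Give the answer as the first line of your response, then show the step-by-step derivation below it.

0-2(w=12) 0-4(w=14) 1-4(w=13)

step 1: add edge 0-2 (w=12); MST = {0-2(w=12)}
step 2: add edge 1-4 (w=13); MST = {0-2(w=12) 1-4(w=13)}
step 3: add edge 0-4 (w=14); MST = {0-2(w=12) 0-4(w=14) 1-4(w=13)}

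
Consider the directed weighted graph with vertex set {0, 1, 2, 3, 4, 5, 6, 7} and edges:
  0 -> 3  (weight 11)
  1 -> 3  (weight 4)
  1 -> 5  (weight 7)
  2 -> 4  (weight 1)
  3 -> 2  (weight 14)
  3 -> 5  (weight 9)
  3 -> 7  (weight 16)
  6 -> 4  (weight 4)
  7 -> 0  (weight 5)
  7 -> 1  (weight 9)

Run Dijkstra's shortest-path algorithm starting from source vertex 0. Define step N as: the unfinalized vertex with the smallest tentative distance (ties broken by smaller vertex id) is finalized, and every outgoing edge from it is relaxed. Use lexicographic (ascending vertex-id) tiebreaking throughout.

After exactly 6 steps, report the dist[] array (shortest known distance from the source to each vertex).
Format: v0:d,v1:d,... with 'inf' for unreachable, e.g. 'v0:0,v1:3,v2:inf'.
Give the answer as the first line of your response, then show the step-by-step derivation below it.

v0:0,v1:36,v2:25,v3:11,v4:26,v5:20,v6:inf,v7:27

step 1: dist = v0:0,v1:inf,v2:inf,v3:11,v4:inf,v5:inf,v6:inf,v7:inf
step 2: dist = v0:0,v1:inf,v2:25,v3:11,v4:inf,v5:20,v6:inf,v7:27
step 3: dist = v0:0,v1:inf,v2:25,v3:11,v4:inf,v5:20,v6:inf,v7:27
step 4: dist = v0:0,v1:inf,v2:25,v3:11,v4:26,v5:20,v6:inf,v7:27
step 5: dist = v0:0,v1:inf,v2:25,v3:11,v4:26,v5:20,v6:inf,v7:27
step 6: dist = v0:0,v1:36,v2:25,v3:11,v4:26,v5:20,v6:inf,v7:27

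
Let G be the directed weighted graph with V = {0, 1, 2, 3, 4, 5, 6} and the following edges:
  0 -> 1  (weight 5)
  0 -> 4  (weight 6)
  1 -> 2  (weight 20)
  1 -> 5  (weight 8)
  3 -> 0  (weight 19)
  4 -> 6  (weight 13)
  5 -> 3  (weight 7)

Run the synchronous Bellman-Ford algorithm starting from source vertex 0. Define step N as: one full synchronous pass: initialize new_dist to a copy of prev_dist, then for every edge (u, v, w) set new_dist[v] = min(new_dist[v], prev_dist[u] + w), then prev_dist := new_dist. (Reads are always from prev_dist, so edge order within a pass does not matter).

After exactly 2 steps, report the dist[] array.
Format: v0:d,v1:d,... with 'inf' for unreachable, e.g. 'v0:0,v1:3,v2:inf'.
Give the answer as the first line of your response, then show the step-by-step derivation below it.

v0:0,v1:5,v2:25,v3:inf,v4:6,v5:13,v6:19

step 1: dist = v0:0,v1:5,v2:inf,v3:inf,v4:6,v5:inf,v6:inf
step 2: dist = v0:0,v1:5,v2:25,v3:inf,v4:6,v5:13,v6:19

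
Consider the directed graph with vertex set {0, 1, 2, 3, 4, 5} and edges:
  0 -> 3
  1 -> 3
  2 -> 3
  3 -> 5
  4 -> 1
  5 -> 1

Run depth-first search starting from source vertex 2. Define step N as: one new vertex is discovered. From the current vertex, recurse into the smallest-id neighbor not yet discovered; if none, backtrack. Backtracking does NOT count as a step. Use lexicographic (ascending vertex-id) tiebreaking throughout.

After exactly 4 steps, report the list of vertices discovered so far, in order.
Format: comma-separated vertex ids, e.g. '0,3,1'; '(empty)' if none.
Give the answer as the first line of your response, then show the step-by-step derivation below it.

2,3,5,1

step 1: discover 2; path=2; order=2
step 2: discover 3; path=2>3; order=2,3
step 3: discover 5; path=2>3>5; order=2,3,5
step 4: discover 1; path=2>3>5>1; order=2,3,5,1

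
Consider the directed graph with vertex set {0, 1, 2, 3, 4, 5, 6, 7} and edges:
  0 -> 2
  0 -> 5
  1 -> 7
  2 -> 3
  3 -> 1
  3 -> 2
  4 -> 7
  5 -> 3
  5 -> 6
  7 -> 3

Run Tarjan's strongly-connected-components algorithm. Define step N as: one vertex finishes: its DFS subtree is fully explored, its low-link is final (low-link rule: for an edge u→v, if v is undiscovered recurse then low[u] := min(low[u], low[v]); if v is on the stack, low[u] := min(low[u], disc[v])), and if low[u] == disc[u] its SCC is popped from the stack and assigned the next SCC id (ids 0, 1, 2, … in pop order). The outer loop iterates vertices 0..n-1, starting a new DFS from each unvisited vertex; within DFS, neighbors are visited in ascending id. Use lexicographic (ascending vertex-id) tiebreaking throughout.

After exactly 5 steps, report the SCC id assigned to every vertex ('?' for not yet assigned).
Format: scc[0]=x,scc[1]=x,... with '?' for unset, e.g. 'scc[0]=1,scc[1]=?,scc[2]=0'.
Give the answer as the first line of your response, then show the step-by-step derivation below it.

scc[0]=?,scc[1]=0,scc[2]=0,scc[3]=0,scc[4]=?,scc[5]=?,scc[6]=1,scc[7]=0

step 1: low=(low[0]=0,low[1]=3,low[2]=1,low[3]=2,low[4]=?,low[5]=?,low[6]=?,low[7]=2); scc=(scc[0]=?,scc[1]=?,scc[2]=?,scc[3]=?,scc[4]=?,scc[5]=?,scc[6]=?,scc[7]=?)
step 2: low=(low[0]=0,low[1]=2,low[2]=1,low[3]=2,low[4]=?,low[5]=?,low[6]=?,low[7]=2); scc=(scc[0]=?,scc[1]=?,scc[2]=?,scc[3]=?,scc[4]=?,scc[5]=?,scc[6]=?,scc[7]=?)
step 3: low=(low[0]=0,low[1]=2,low[2]=1,low[3]=1,low[4]=?,low[5]=?,low[6]=?,low[7]=2); scc=(scc[0]=?,scc[1]=?,scc[2]=?,scc[3]=?,scc[4]=?,scc[5]=?,scc[6]=?,scc[7]=?)
step 4: low=(low[0]=0,low[1]=2,low[2]=1,low[3]=1,low[4]=?,low[5]=?,low[6]=?,low[7]=2); scc=(scc[0]=?,scc[1]=0,scc[2]=0,scc[3]=0,scc[4]=?,scc[5]=?,scc[6]=?,scc[7]=0)
step 5: low=(low[0]=0,low[1]=2,low[2]=1,low[3]=1,low[4]=?,low[5]=5,low[6]=6,low[7]=2); scc=(scc[0]=?,scc[1]=0,scc[2]=0,scc[3]=0,scc[4]=?,scc[5]=?,scc[6]=1,scc[7]=0)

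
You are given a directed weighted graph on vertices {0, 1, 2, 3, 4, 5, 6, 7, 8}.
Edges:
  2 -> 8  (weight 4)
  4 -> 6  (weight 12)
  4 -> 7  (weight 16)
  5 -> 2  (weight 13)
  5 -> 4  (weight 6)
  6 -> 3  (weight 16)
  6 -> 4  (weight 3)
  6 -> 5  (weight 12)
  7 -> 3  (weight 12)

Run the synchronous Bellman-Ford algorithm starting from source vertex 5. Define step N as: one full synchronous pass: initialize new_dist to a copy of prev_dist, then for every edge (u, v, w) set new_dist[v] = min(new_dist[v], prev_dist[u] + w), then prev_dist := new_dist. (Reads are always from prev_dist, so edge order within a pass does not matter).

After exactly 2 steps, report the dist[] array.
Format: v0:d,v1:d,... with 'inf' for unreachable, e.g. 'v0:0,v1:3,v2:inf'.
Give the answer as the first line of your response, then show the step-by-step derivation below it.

v0:inf,v1:inf,v2:13,v3:inf,v4:6,v5:0,v6:18,v7:22,v8:17

step 1: dist = v0:inf,v1:inf,v2:13,v3:inf,v4:6,v5:0,v6:inf,v7:inf,v8:inf
step 2: dist = v0:inf,v1:inf,v2:13,v3:inf,v4:6,v5:0,v6:18,v7:22,v8:17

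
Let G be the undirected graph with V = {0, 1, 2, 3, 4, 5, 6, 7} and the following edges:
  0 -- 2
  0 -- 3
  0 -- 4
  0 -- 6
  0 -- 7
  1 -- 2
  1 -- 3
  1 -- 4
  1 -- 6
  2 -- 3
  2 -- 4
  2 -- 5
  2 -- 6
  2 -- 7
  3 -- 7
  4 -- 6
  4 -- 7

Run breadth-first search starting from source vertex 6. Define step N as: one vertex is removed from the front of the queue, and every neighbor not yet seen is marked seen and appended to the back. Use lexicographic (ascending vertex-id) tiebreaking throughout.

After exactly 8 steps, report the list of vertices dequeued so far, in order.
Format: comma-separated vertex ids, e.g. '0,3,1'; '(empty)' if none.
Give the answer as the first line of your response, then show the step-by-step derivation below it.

6,0,1,2,4,3,7,5

step 1: dequeue 6; queue=[0,1,2,4]; order=6
step 2: dequeue 0; queue=[1,2,4,3,7]; order=6,0
step 3: dequeue 1; queue=[2,4,3,7]; order=6,0,1
step 4: dequeue 2; queue=[4,3,7,5]; order=6,0,1,2
step 5: dequeue 4; queue=[3,7,5]; order=6,0,1,2,4
step 6: dequeue 3; queue=[7,5]; order=6,0,1,2,4,3
step 7: dequeue 7; queue=[5]; order=6,0,1,2,4,3,7
step 8: dequeue 5; queue=[(empty)]; order=6,0,1,2,4,3,7,5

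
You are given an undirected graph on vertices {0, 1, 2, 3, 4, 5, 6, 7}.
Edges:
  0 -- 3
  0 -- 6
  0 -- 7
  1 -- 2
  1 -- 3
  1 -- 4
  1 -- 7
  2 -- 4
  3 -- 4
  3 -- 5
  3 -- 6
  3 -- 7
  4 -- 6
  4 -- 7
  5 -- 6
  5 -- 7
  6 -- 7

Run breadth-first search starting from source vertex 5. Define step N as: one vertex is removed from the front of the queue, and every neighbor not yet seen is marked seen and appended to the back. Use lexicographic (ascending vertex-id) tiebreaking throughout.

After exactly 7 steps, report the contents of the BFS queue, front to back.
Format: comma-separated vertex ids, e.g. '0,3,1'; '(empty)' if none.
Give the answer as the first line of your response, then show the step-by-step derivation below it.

2

step 1: dequeue 5; queue=[3,6,7]; order=5
step 2: dequeue 3; queue=[6,7,0,1,4]; order=5,3
step 3: dequeue 6; queue=[7,0,1,4]; order=5,3,6
step 4: dequeue 7; queue=[0,1,4]; order=5,3,6,7
step 5: dequeue 0; queue=[1,4]; order=5,3,6,7,0
step 6: dequeue 1; queue=[4,2]; order=5,3,6,7,0,1
step 7: dequeue 4; queue=[2]; order=5,3,6,7,0,1,4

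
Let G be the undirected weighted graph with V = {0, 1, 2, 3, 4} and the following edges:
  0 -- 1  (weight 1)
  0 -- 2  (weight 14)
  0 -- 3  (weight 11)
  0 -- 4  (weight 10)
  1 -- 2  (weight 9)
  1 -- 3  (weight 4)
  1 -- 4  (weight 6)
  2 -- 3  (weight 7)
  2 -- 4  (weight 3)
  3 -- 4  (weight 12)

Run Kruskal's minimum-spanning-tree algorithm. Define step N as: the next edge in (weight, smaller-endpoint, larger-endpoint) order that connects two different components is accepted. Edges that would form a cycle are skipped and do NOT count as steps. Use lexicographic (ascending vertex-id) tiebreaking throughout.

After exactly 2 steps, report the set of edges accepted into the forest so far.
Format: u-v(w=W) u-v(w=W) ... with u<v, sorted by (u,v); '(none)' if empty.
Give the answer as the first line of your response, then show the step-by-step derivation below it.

0-1(w=1) 2-4(w=3)

step 1: add edge 0-1 (w=1); MST = {0-1(w=1)}
step 2: add edge 2-4 (w=3); MST = {0-1(w=1) 2-4(w=3)}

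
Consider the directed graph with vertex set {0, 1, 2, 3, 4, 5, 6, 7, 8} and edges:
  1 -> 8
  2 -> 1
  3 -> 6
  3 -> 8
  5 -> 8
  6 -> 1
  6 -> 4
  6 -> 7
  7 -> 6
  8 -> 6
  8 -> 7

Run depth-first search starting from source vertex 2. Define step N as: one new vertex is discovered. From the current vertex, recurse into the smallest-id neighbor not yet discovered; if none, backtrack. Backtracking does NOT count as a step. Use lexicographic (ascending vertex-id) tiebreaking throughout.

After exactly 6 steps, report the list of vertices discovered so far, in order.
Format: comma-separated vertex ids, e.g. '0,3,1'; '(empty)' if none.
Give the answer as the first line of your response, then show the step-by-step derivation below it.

2,1,8,6,4,7

step 1: discover 2; path=2; order=2
step 2: discover 1; path=2>1; order=2,1
step 3: discover 8; path=2>1>8; order=2,1,8
step 4: discover 6; path=2>1>8>6; order=2,1,8,6
step 5: discover 4; path=2>1>8>6>4; order=2,1,8,6,4
step 6: discover 7; path=2>1>8>6>7; order=2,1,8,6,4,7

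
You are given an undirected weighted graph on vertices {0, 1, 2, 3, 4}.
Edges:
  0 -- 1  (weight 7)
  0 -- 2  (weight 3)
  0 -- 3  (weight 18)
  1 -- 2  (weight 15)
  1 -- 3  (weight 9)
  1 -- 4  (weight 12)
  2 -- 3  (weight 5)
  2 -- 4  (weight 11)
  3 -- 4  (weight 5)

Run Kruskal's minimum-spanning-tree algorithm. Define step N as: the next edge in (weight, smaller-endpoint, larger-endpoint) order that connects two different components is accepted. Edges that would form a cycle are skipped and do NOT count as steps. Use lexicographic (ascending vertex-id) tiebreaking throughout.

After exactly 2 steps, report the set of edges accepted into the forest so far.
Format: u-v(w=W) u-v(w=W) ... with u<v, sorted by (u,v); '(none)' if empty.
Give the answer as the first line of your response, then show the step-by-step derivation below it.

0-2(w=3) 2-3(w=5)

step 1: add edge 0-2 (w=3); MST = {0-2(w=3)}
step 2: add edge 2-3 (w=5); MST = {0-2(w=3) 2-3(w=5)}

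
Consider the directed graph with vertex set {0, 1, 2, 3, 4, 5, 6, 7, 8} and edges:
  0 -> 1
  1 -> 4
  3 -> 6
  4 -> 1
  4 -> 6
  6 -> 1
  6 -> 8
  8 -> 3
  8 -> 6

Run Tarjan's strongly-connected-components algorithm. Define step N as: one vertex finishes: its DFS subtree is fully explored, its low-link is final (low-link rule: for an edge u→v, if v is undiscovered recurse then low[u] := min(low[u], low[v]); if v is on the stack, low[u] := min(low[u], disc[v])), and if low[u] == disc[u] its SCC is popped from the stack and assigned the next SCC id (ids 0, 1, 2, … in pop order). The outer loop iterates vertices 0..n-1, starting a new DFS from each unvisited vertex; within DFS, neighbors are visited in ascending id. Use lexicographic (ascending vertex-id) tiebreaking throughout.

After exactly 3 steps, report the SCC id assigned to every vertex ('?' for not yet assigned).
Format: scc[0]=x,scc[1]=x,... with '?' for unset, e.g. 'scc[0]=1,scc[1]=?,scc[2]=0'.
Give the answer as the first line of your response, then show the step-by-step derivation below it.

scc[0]=?,scc[1]=?,scc[2]=?,scc[3]=?,scc[4]=?,scc[5]=?,scc[6]=?,scc[7]=?,scc[8]=?

step 1: low=(low[0]=0,low[1]=1,low[2]=?,low[3]=3,low[4]=1,low[5]=?,low[6]=1,low[7]=?,low[8]=4); scc=(scc[0]=?,scc[1]=?,scc[2]=?,scc[3]=?,scc[4]=?,scc[5]=?,scc[6]=?,scc[7]=?,scc[8]=?)
step 2: low=(low[0]=0,low[1]=1,low[2]=?,low[3]=3,low[4]=1,low[5]=?,low[6]=1,low[7]=?,low[8]=3); scc=(scc[0]=?,scc[1]=?,scc[2]=?,scc[3]=?,scc[4]=?,scc[5]=?,scc[6]=?,scc[7]=?,scc[8]=?)
step 3: low=(low[0]=0,low[1]=1,low[2]=?,low[3]=3,low[4]=1,low[5]=?,low[6]=1,low[7]=?,low[8]=3); scc=(scc[0]=?,scc[1]=?,scc[2]=?,scc[3]=?,scc[4]=?,scc[5]=?,scc[6]=?,scc[7]=?,scc[8]=?)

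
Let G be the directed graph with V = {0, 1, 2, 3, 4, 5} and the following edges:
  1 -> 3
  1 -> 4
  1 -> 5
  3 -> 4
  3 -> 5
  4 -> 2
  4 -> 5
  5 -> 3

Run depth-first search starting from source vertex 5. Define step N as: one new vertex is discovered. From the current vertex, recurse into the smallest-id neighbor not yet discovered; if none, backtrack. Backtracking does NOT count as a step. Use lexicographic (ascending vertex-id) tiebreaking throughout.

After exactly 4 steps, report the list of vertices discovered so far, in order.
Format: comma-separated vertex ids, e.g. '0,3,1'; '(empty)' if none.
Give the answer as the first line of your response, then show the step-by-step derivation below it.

5,3,4,2

step 1: discover 5; path=5; order=5
step 2: discover 3; path=5>3; order=5,3
step 3: discover 4; path=5>3>4; order=5,3,4
step 4: discover 2; path=5>3>4>2; order=5,3,4,2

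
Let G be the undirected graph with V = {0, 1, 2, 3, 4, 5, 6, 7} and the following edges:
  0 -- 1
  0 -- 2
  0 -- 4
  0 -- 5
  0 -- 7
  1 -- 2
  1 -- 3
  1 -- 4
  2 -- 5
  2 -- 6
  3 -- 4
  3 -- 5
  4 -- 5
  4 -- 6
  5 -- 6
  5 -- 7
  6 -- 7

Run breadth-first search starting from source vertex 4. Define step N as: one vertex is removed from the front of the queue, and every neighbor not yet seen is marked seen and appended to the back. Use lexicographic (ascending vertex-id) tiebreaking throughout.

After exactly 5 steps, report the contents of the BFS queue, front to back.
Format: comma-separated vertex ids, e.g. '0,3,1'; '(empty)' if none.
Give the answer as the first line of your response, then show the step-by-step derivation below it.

6,2,7

step 1: dequeue 4; queue=[0,1,3,5,6]; order=4
step 2: dequeue 0; queue=[1,3,5,6,2,7]; order=4,0
step 3: dequeue 1; queue=[3,5,6,2,7]; order=4,0,1
step 4: dequeue 3; queue=[5,6,2,7]; order=4,0,1,3
step 5: dequeue 5; queue=[6,2,7]; order=4,0,1,3,5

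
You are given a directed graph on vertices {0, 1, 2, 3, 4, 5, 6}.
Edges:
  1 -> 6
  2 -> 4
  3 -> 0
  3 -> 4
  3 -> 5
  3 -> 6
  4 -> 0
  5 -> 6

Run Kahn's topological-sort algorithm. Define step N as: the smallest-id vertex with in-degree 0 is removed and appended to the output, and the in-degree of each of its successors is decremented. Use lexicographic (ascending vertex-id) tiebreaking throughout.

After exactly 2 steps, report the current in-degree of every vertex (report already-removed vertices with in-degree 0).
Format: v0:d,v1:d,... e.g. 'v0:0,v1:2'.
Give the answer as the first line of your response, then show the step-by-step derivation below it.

v0:2,v1:0,v2:0,v3:0,v4:1,v5:1,v6:2

step 1: output 1; order=[1]; indeg=(2,0,0,0,2,1,2)
step 2: output 2; order=[1,2]; indeg=(2,0,0,0,1,1,2)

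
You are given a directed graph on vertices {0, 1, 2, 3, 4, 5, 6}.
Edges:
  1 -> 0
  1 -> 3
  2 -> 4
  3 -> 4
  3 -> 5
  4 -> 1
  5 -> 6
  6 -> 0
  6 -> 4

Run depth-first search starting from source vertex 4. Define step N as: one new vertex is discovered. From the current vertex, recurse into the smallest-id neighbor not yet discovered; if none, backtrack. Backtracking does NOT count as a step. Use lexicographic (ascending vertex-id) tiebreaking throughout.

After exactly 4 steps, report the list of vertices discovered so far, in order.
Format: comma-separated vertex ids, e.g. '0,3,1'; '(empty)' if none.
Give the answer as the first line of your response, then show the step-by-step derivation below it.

4,1,0,3

step 1: discover 4; path=4; order=4
step 2: discover 1; path=4>1; order=4,1
step 3: discover 0; path=4>1>0; order=4,1,0
step 4: discover 3; path=4>1>3; order=4,1,0,3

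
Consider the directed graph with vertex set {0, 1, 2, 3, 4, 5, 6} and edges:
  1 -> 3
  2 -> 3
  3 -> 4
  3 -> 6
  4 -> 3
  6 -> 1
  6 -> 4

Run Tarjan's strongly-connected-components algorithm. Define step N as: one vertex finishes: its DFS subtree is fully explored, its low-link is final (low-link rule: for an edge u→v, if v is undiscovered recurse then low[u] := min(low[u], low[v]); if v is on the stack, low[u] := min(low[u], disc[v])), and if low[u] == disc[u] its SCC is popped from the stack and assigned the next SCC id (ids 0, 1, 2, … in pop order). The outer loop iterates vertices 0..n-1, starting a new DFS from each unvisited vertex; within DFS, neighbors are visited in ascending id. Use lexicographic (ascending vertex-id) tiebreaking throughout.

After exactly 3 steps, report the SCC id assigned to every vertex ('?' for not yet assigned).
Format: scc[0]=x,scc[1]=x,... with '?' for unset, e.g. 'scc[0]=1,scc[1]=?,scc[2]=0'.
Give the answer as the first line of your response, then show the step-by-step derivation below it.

scc[0]=0,scc[1]=?,scc[2]=?,scc[3]=?,scc[4]=?,scc[5]=?,scc[6]=?

step 1: low=(low[0]=0,low[1]=?,low[2]=?,low[3]=?,low[4]=?,low[5]=?,low[6]=?); scc=(scc[0]=0,scc[1]=?,scc[2]=?,scc[3]=?,scc[4]=?,scc[5]=?,scc[6]=?)
step 2: low=(low[0]=0,low[1]=1,low[2]=?,low[3]=2,low[4]=2,low[5]=?,low[6]=?); scc=(scc[0]=0,scc[1]=?,scc[2]=?,scc[3]=?,scc[4]=?,scc[5]=?,scc[6]=?)
step 3: low=(low[0]=0,low[1]=1,low[2]=?,low[3]=2,low[4]=2,low[5]=?,low[6]=1); scc=(scc[0]=0,scc[1]=?,scc[2]=?,scc[3]=?,scc[4]=?,scc[5]=?,scc[6]=?)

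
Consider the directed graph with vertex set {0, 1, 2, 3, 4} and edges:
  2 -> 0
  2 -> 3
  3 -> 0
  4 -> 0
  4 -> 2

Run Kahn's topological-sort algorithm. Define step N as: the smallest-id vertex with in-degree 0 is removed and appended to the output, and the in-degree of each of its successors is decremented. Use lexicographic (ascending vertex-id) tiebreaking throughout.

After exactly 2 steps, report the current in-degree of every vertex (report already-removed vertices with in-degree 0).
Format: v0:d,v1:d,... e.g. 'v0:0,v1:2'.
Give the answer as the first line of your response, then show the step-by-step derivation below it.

v0:2,v1:0,v2:0,v3:1,v4:0

step 1: output 1; order=[1]; indeg=(3,0,1,1,0)
step 2: output 4; order=[1,4]; indeg=(2,0,0,1,0)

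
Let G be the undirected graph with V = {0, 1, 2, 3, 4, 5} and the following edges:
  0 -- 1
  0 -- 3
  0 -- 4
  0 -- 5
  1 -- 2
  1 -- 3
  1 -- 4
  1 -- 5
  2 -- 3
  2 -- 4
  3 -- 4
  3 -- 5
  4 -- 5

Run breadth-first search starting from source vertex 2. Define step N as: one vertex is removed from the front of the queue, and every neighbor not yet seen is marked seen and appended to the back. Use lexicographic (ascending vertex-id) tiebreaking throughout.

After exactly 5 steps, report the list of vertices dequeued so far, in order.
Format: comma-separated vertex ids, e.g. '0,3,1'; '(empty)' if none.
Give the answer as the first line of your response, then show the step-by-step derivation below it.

2,1,3,4,0

step 1: dequeue 2; queue=[1,3,4]; order=2
step 2: dequeue 1; queue=[3,4,0,5]; order=2,1
step 3: dequeue 3; queue=[4,0,5]; order=2,1,3
step 4: dequeue 4; queue=[0,5]; order=2,1,3,4
step 5: dequeue 0; queue=[5]; order=2,1,3,4,0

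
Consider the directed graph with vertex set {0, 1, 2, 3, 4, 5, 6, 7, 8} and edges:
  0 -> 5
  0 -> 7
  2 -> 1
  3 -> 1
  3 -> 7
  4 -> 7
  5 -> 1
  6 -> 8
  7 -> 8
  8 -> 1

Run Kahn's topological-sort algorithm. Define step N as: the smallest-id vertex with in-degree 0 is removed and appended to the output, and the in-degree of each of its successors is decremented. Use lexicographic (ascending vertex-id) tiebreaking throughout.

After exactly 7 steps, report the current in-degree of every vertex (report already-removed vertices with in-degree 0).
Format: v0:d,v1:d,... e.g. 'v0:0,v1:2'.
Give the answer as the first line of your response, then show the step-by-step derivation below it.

v0:0,v1:1,v2:0,v3:0,v4:0,v5:0,v6:0,v7:0,v8:0

step 1: output 0; order=[0]; indeg=(0,4,0,0,0,0,0,2,2)
step 2: output 2; order=[0,2]; indeg=(0,3,0,0,0,0,0,2,2)
step 3: output 3; order=[0,2,3]; indeg=(0,2,0,0,0,0,0,1,2)
step 4: output 4; order=[0,2,3,4]; indeg=(0,2,0,0,0,0,0,0,2)
step 5: output 5; order=[0,2,3,4,5]; indeg=(0,1,0,0,0,0,0,0,2)
step 6: output 6; order=[0,2,3,4,5,6]; indeg=(0,1,0,0,0,0,0,0,1)
step 7: output 7; order=[0,2,3,4,5,6,7]; indeg=(0,1,0,0,0,0,0,0,0)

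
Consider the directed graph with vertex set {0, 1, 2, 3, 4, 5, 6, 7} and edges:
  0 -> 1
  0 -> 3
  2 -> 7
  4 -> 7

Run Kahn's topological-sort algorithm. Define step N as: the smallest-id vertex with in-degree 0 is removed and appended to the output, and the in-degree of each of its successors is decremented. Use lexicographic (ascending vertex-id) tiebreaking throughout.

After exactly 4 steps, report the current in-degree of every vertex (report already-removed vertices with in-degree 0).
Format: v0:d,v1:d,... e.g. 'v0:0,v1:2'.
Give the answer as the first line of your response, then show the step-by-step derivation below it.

v0:0,v1:0,v2:0,v3:0,v4:0,v5:0,v6:0,v7:1

step 1: output 0; order=[0]; indeg=(0,0,0,0,0,0,0,2)
step 2: output 1; order=[0,1]; indeg=(0,0,0,0,0,0,0,2)
step 3: output 2; order=[0,1,2]; indeg=(0,0,0,0,0,0,0,1)
step 4: output 3; order=[0,1,2,3]; indeg=(0,0,0,0,0,0,0,1)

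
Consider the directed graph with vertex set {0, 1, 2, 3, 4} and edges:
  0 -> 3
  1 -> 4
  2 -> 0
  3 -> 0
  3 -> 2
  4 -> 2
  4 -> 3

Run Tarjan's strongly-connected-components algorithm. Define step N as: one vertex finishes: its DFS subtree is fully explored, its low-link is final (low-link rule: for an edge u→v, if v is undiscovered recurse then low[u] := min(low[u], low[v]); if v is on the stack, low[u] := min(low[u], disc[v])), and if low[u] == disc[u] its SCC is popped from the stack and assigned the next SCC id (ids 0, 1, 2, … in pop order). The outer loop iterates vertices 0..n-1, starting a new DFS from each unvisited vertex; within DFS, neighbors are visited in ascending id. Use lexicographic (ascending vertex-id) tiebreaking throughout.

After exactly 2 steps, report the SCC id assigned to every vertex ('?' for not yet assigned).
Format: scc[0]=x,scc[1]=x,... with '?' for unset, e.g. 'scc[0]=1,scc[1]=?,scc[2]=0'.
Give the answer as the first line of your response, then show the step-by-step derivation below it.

scc[0]=?,scc[1]=?,scc[2]=?,scc[3]=?,scc[4]=?

step 1: low=(low[0]=0,low[1]=?,low[2]=0,low[3]=0,low[4]=?); scc=(scc[0]=?,scc[1]=?,scc[2]=?,scc[3]=?,scc[4]=?)
step 2: low=(low[0]=0,low[1]=?,low[2]=0,low[3]=0,low[4]=?); scc=(scc[0]=?,scc[1]=?,scc[2]=?,scc[3]=?,scc[4]=?)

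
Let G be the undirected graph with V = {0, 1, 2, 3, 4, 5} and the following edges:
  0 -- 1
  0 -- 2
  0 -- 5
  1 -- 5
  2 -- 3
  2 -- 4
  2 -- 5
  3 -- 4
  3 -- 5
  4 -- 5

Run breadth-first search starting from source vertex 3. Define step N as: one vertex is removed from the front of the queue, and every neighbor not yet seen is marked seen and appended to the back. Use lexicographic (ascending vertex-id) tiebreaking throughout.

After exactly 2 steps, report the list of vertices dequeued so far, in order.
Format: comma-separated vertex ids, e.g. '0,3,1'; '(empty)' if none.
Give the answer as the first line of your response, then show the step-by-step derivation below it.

3,2

step 1: dequeue 3; queue=[2,4,5]; order=3
step 2: dequeue 2; queue=[4,5,0]; order=3,2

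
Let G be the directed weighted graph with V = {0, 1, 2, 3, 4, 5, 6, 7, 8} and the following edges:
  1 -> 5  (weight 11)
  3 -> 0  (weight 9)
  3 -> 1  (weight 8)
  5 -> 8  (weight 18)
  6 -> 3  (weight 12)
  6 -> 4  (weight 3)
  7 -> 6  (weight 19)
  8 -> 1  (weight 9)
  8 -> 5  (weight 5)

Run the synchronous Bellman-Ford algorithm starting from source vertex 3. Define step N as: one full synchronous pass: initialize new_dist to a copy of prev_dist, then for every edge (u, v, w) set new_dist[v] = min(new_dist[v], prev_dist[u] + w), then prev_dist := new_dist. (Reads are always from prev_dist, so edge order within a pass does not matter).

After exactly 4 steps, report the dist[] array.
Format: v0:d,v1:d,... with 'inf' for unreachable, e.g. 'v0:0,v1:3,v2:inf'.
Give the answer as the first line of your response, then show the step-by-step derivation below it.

v0:9,v1:8,v2:inf,v3:0,v4:inf,v5:19,v6:inf,v7:inf,v8:37

step 1: dist = v0:9,v1:8,v2:inf,v3:0,v4:inf,v5:inf,v6:inf,v7:inf,v8:inf
step 2: dist = v0:9,v1:8,v2:inf,v3:0,v4:inf,v5:19,v6:inf,v7:inf,v8:inf
step 3: dist = v0:9,v1:8,v2:inf,v3:0,v4:inf,v5:19,v6:inf,v7:inf,v8:37
step 4: dist = v0:9,v1:8,v2:inf,v3:0,v4:inf,v5:19,v6:inf,v7:inf,v8:37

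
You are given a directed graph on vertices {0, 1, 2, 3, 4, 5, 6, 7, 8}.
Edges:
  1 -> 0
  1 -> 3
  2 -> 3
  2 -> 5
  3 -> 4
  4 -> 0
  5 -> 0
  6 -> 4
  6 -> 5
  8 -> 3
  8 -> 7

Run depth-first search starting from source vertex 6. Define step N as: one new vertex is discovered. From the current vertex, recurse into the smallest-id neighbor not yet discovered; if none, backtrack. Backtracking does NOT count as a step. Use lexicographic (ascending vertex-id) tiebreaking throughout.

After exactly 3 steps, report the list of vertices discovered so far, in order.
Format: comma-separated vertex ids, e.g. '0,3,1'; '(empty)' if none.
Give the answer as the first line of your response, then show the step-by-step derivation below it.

6,4,0

step 1: discover 6; path=6; order=6
step 2: discover 4; path=6>4; order=6,4
step 3: discover 0; path=6>4>0; order=6,4,0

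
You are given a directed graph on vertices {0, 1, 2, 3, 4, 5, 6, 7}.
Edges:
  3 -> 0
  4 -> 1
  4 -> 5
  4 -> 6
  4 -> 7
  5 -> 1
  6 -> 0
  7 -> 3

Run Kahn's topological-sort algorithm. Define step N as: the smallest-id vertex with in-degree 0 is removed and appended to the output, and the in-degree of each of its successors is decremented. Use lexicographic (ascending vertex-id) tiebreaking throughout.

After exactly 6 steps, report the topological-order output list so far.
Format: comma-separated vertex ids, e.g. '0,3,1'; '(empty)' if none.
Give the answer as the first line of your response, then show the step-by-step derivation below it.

2,4,5,1,6,7

step 1: output 2; order=[2]; indeg=(2,2,0,1,0,1,1,1)
step 2: output 4; order=[2,4]; indeg=(2,1,0,1,0,0,0,0)
step 3: output 5; order=[2,4,5]; indeg=(2,0,0,1,0,0,0,0)
step 4: output 1; order=[2,4,5,1]; indeg=(2,0,0,1,0,0,0,0)
step 5: output 6; order=[2,4,5,1,6]; indeg=(1,0,0,1,0,0,0,0)
step 6: output 7; order=[2,4,5,1,6,7]; indeg=(1,0,0,0,0,0,0,0)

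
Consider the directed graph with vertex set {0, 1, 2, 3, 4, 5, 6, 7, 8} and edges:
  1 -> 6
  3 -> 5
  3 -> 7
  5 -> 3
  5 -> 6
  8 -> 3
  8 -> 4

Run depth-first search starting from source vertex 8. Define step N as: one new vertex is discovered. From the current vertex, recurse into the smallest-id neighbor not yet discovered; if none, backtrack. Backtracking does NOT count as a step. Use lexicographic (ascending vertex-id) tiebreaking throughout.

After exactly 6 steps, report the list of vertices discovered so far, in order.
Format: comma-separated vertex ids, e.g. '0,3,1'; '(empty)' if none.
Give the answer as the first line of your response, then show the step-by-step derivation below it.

8,3,5,6,7,4

step 1: discover 8; path=8; order=8
step 2: discover 3; path=8>3; order=8,3
step 3: discover 5; path=8>3>5; order=8,3,5
step 4: discover 6; path=8>3>5>6; order=8,3,5,6
step 5: discover 7; path=8>3>7; order=8,3,5,6,7
step 6: discover 4; path=8>4; order=8,3,5,6,7,4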